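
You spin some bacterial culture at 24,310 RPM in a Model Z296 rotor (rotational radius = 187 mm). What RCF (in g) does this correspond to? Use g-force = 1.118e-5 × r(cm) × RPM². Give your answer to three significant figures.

RCF ≈ 124000 g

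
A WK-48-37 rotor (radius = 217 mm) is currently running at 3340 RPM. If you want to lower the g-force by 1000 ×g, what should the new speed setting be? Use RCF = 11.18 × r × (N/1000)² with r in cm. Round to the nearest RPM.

N₂ ≈ 2652 RPM

r = 217 mm = 21.7 cm
Current RCF = 11.18 × 21.7 × (3.34)² = 11.18 × 21.7 × 11.1556 ≈ 2,706.4 × g
Target RCF = 2,706.4 − 1,000 = 1,706.4 × g
(N/1000)² = 1,706.4 / 242.606 = 7.033627
N = 1000 × √7.033627 ≈ 2,652.1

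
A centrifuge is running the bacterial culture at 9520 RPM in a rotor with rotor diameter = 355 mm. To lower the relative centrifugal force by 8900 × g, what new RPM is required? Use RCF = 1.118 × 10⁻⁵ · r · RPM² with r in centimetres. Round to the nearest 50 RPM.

N₂ ≈ 6750 RPM

r = 355 mm / 2 = 177.5 mm = 17.75 cm
Current RCF = 1.118 × 10⁻⁵ × 17.75 × (9520)² = 1.118 × 10⁻⁵ × 17.75 × 90,630,400 ≈ 17,985.1 × g
Target RCF = 17,985.1 − 8,900 = 9,085.1 × g
N² = 9,085.1 / (19.8445 × 10⁻⁵) = 45,781,451
N ≈ √45,781,451 ≈ 6,766.2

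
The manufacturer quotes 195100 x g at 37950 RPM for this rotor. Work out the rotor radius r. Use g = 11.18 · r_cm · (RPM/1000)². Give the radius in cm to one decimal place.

12.1 cm

195100 = 11.18 × r × (37.95)²
r = 195100 / (11.18 × 1440.2025) = 195100 / 16101.46 ≈ 12.117 cm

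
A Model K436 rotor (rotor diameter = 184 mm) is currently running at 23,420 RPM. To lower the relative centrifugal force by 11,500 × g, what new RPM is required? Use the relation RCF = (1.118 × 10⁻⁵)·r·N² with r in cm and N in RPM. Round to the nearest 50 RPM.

N₂ ≈ 20900 RPM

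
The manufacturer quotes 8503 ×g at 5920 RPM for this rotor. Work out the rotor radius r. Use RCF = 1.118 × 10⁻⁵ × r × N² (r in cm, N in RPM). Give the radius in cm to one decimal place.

8503 = 1.118 × 10⁻⁵ × r × (5920)²
r = 8503 / (1.118 × 10⁻⁵ × 35,046,400) = 8503 / 391.8188 ≈ 21.701 cm

21.7 cm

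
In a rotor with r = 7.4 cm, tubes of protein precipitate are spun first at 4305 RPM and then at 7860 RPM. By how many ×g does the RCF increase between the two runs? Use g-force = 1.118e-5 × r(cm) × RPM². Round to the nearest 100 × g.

RCF₁ = 1.118 × 10⁻⁵ × 7.4 × (4305)² = 1.118 × 10⁻⁵ × 7.4 × 18,533,025 ≈ 1,533.3 × g
RCF₂ = 1.118 × 10⁻⁵ × 7.4 × (7860)² = 1.118 × 10⁻⁵ × 7.4 × 61,779,600 ≈ 5,111.1 × g
Increase = 5,111.1 − 1,533.3 = 3,577.8

≈ 3600 ×g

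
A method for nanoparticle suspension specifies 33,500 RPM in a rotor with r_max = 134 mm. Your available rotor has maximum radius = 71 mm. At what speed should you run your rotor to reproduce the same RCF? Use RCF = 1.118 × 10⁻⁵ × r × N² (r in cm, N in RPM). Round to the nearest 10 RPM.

Original rotor: r = 134 mm = 13.4 cm
RCF = 1.118 × 10⁻⁵ × r × N²
RCF_original = 1.118 × 10⁻⁵ × 13.4 × (33500)² = 1.118 × 10⁻⁵ × 13.4 × 1,122,250,000 ≈ 168,126.5 × g
Your rotor: r = 71 mm = 7.1 cm
168,126.5 = 1.118 × 10⁻⁵ × 7.1 × N²
N² = 168,126.5 / (7.9378 × 10⁻⁵) = 2,118,049,082
N ≈ √2,118,049,082 ≈ 46,022.3

≈ 46020 RPM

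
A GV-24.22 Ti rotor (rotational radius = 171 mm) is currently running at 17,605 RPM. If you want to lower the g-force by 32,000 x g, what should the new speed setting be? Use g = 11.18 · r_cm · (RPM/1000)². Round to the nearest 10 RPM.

≈ 11940 RPM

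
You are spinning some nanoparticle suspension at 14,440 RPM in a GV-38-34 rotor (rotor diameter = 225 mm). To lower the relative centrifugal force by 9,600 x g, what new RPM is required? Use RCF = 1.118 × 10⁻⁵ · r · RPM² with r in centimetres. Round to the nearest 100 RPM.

≈ 11500 RPM

r = 225 mm / 2 = 112.5 mm = 11.25 cm
Current RCF = 1.118 × 10⁻⁵ × 11.25 × (14440)² = 1.118 × 10⁻⁵ × 11.25 × 208,513,600 ≈ 26,225.8 × g
Target RCF = 26,225.8 − 9,600 = 16,625.8 × g
N² = 16,625.8 / (12.5775 × 10⁻⁵) = 132,186,842
N ≈ √132,186,842 ≈ 11,497.3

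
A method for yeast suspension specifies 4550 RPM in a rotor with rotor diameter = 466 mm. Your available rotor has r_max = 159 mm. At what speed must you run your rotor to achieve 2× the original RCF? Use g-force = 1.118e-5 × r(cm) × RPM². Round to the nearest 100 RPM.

Original rotor: r = 466 mm / 2 = 233 mm = 23.3 cm
RCF_original = 1.118 × 10⁻⁵ × 23.3 × (4550)² = 1.118 × 10⁻⁵ × 23.3 × 20,702,500 ≈ 5,392.9 × g
Target RCF = 2 × 5,392.9 ≈ 10,785.8 × g
Your rotor: r = 159 mm = 15.9 cm
10,785.8 = 1.118 × 10⁻⁵ × 15.9 × N²
N² = 10,785.8 / (17.7762 × 10⁻⁵) = 60,675,510
N ≈ √60,675,510 ≈ 7,789.4

7800 RPM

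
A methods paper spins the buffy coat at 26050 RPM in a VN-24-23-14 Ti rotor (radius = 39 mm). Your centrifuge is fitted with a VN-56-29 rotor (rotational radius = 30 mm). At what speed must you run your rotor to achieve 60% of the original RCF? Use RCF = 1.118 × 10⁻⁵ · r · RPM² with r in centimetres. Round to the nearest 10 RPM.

23010 RPM

Original rotor: r = 39 mm = 3.9 cm
RCF_original = 1.118 × 10⁻⁵ × 3.9 × (26050)² = 1.118 × 10⁻⁵ × 3.9 × 678,602,500 ≈ 29,588.4 × g
Target RCF = 0.6 × 29,588.4 ≈ 17,753 × g
Your rotor: r = 30 mm = 3.0 cm
17,753 = 1.118 × 10⁻⁵ × 3 × N²
N² = 17,753 / (3.354 × 10⁻⁵) = 529,308,289
N ≈ √529,308,289 ≈ 23,006.7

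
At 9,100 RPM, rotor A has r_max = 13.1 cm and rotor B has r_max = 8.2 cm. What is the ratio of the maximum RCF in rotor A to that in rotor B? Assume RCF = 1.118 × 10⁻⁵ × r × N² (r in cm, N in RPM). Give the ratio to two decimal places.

1.60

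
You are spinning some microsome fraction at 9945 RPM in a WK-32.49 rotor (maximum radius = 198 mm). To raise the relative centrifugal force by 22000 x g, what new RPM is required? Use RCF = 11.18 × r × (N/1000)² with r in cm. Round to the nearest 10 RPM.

r = 198 mm = 19.8 cm
Current RCF = 11.18 × 19.8 × (9.945)² = 11.18 × 19.8 × 98.903025 ≈ 21,893.6 × g
Target RCF = 21,893.6 + 22,000 = 43,893.6 × g
(N/1000)² = 43,893.6 / 221.364 = 198.287
N = 1000 × √198.287 ≈ 14,081.4

≈ 14080 RPM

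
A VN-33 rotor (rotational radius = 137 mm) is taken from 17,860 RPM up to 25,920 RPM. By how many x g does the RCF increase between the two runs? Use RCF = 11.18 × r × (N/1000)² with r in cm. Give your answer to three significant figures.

r = 137 mm = 13.7 cm
RCF₁ = 11.18 × 13.7 × (17.86)² = 11.18 × 13.7 × 318.9796 ≈ 48,856.8 × g
RCF₂ = 11.18 × 13.7 × (25.92)² = 11.18 × 13.7 × 671.8464 ≈ 102,904 × g
Increase = 102,904 − 48,856.8 = 54,047.2

≈ 54000 x g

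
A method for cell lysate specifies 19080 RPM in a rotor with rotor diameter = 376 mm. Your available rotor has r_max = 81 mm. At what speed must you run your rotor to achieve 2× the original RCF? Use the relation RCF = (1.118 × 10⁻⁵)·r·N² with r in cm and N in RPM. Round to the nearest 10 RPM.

Original rotor: r = 376 mm / 2 = 188 mm = 18.8 cm
RCF = 1.118 × 10⁻⁵ × r × N²
RCF_original = 1.118 × 10⁻⁵ × 18.8 × (19080)² = 1.118 × 10⁻⁵ × 18.8 × 364,046,400 ≈ 76,516.7 × g
Target RCF = 2 × 76,516.7 ≈ 153,033.4 × g
Your rotor: r = 81 mm = 8.1 cm
153,033.4 = 1.118 × 10⁻⁵ × 8.1 × N²
N² = 153,033.4 / (9.0558 × 10⁻⁵) = 1,689,893,770
N ≈ √1,689,893,770 ≈ 41,108.3

41110 RPM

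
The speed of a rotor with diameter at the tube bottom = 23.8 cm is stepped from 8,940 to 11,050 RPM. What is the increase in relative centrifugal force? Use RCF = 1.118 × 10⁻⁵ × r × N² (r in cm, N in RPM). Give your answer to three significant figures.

r = 23.8 / 2 = 11.9 cm
RCF₁ = 1.118 × 10⁻⁵ × 11.9 × (8940)² = 1.118 × 10⁻⁵ × 11.9 × 79,923,600 ≈ 10,633.2 × g
RCF₂ = 1.118 × 10⁻⁵ × 11.9 × (11050)² = 1.118 × 10⁻⁵ × 11.9 × 122,102,500 ≈ 16,244.8 × g
Increase = 16,244.8 − 10,633.2 = 5,611.6

5610 × g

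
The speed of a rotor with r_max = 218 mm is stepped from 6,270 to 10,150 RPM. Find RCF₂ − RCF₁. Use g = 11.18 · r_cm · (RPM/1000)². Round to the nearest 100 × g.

15500 x g

r = 218 mm = 21.8 cm
RCF₁ = 11.18 × 21.8 × (6.27)² = 11.18 × 21.8 × 39.3129 ≈ 9,581.5 × g
RCF₂ = 11.18 × 21.8 × (10.15)² = 11.18 × 21.8 × 103.0225 ≈ 25,109.1 × g
Increase = 25,109.1 − 9,581.5 = 15,527.6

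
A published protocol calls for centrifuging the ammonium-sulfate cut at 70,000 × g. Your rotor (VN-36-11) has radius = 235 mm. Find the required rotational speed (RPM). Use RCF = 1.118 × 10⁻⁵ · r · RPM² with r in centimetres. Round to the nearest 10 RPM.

r = 235 mm = 23.5 cm
RCF = 1.118 × 10⁻⁵ × r × N²
70,000 = 1.118 × 10⁻⁵ × 23.5 × N²
N² = 70,000 / (26.273 × 10⁻⁵) = 266,433,220
N ≈ √266,433,220 ≈ 16,322.8

≈ 16320 RPM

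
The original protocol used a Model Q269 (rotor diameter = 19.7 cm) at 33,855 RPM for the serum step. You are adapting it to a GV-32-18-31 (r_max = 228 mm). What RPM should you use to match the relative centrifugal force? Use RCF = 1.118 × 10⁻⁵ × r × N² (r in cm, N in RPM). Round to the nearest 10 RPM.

Original rotor: r = 19.7 / 2 = 9.85 cm
RCF = 1.118 × 10⁻⁵ × r × N²
RCF_original = 1.118 × 10⁻⁵ × 9.85 × (33855)² = 1.118 × 10⁻⁵ × 9.85 × 1,146,161,025 ≈ 126,218.7 × g
Your rotor: r = 228 mm = 22.8 cm
126,218.7 = 1.118 × 10⁻⁵ × 22.8 × N²
N² = 126,218.7 / (25.4904 × 10⁻⁵) = 495,161,708
N ≈ √495,161,708 ≈ 22,252.2

22250 RPM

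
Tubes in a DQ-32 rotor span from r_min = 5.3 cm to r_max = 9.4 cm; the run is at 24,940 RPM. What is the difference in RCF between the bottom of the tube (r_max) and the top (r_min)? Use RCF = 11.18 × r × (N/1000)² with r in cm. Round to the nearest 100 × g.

28500 ×g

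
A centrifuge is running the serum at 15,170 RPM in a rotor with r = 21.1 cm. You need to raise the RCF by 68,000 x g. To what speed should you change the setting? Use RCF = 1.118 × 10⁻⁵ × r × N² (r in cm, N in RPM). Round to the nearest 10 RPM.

22770 RPM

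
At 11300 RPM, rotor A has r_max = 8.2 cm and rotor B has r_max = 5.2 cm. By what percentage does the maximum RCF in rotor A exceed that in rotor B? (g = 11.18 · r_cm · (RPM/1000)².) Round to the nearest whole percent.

58%

At equal RPM, RCF scales linearly with r: ratio = 8.2 / 5.2 = 1.5769.
So rotor A delivers 57.7% more g-force.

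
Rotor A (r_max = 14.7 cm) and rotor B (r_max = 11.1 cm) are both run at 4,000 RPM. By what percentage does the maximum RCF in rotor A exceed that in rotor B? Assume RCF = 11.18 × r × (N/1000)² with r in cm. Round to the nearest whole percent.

32%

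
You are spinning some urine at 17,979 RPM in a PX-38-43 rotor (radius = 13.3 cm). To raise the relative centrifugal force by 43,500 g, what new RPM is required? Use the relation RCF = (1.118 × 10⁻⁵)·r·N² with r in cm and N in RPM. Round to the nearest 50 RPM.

Current RCF = 1.118 × 10⁻⁵ × 13.3 × (17979)² = 1.118 × 10⁻⁵ × 13.3 × 323,244,441 ≈ 48,064.5 × g
Target RCF = 48,064.5 + 43,500 = 91,564.5 × g
N² = 91,564.5 / (14.8694 × 10⁻⁵) = 615,791,491
N ≈ √615,791,491 ≈ 24,815.1

≈ 24800 RPM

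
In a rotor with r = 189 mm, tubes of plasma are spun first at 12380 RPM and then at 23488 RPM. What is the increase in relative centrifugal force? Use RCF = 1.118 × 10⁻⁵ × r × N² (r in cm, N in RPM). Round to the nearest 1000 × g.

84000 ×g

r = 189 mm = 18.9 cm
RCF₁ = 1.118 × 10⁻⁵ × 18.9 × (12380)² = 1.118 × 10⁻⁵ × 18.9 × 153,264,400 ≈ 32,385.1 × g
RCF₂ = 1.118 × 10⁻⁵ × 18.9 × (23488)² = 1.118 × 10⁻⁵ × 18.9 × 551,686,144 ≈ 116,572.4 × g
Increase = 116,572.4 − 32,385.1 = 84,187.3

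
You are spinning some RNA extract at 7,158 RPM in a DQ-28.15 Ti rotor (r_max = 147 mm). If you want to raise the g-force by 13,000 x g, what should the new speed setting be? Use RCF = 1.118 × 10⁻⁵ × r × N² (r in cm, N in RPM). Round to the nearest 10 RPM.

r = 147 mm = 14.7 cm
Current RCF = 1.118 × 10⁻⁵ × 14.7 × (7158)² = 1.118 × 10⁻⁵ × 14.7 × 51,236,964 ≈ 8,420.6 × g
Target RCF = 8,420.6 + 13,000 = 21,420.6 × g
N² = 21,420.6 / (16.4346 × 10⁻⁵) = 130,338,432
N ≈ √130,338,432 ≈ 11,416.6

N₂ ≈ 11420 RPM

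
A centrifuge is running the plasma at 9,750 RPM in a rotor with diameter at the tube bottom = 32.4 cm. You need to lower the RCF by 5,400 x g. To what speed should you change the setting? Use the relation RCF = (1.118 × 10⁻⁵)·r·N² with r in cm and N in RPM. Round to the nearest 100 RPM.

r = 32.4 / 2 = 16.2 cm
Current RCF = 1.118 × 10⁻⁵ × 16.2 × (9750)² = 1.118 × 10⁻⁵ × 16.2 × 95,062,500 ≈ 17,217.3 × g
Target RCF = 17,217.3 − 5,400 = 11,817.3 × g
N² = 11,817.3 / (18.1116 × 10⁻⁵) = 65,247,134
N ≈ √65,247,134 ≈ 8,077.6

≈ 8100 RPM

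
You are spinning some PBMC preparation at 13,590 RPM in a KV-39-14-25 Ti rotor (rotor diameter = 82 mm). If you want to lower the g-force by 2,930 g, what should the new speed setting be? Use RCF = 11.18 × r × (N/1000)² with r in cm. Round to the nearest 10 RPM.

r = 82 mm / 2 = 41 mm = 4.1 cm
Current RCF = 11.18 × 4.1 × (13.59)² = 11.18 × 4.1 × 184.6881 ≈ 8,465.7 × g
Target RCF = 8,465.7 − 2,930 = 5,535.7 × g
(N/1000)² = 5,535.7 / 45.838 = 120.7666
N = 1000 × √120.7666 ≈ 10,989.4

N₂ ≈ 10990 RPM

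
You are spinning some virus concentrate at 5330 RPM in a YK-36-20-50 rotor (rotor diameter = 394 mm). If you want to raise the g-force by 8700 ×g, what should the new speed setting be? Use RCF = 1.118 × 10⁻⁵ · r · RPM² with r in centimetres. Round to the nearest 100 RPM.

8200 RPM

r = 394 mm / 2 = 197 mm = 19.7 cm
Current RCF = 1.118 × 10⁻⁵ × 19.7 × (5330)² = 1.118 × 10⁻⁵ × 19.7 × 28,408,900 ≈ 6,256.9 × g
Target RCF = 6,256.9 + 8,700 = 14,956.9 × g
N² = 14,956.9 / (22.0246 × 10⁻⁵) = 67,909,973
N ≈ √67,909,973 ≈ 8,240.8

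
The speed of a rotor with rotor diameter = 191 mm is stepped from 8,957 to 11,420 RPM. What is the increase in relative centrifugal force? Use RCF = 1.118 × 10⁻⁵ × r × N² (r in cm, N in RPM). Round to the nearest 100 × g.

r = 191 mm / 2 = 95.5 mm = 9.55 cm
RCF₁ = 1.118 × 10⁻⁵ × 9.55 × (8957)² = 1.118 × 10⁻⁵ × 9.55 × 80,227,849 ≈ 8,565.8 × g
RCF₂ = 1.118 × 10⁻⁵ × 9.55 × (11420)² = 1.118 × 10⁻⁵ × 9.55 × 130,416,400 ≈ 13,924.4 × g
Increase = 13,924.4 − 8,565.8 = 5,358.6

5400 × g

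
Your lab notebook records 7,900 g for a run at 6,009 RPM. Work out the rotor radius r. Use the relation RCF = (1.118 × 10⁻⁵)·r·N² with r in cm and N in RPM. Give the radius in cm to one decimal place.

19.6 cm

7900 = 1.118 × 10⁻⁵ × r × (6009)²
r = 7900 / (1.118 × 10⁻⁵ × 36,108,081) = 7900 / 403.6883 ≈ 19.570 cm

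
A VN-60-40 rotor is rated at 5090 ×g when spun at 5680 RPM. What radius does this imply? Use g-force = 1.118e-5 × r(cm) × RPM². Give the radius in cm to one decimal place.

5090 = 1.118 × 10⁻⁵ × r × (5680)²
r = 5090 / (1.118 × 10⁻⁵ × 32,262,400) = 5090 / 360.6936 ≈ 14.112 cm

≈ 14.1 cm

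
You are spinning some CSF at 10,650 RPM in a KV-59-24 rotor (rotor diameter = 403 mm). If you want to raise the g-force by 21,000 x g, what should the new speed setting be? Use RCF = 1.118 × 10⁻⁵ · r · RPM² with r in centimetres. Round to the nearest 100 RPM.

r = 403 mm / 2 = 201.5 mm = 20.15 cm
Current RCF = 1.118 × 10⁻⁵ × 20.15 × (10650)² = 1.118 × 10⁻⁵ × 20.15 × 113,422,500 ≈ 25,551.5 × g
Target RCF = 25,551.5 + 21,000 = 46,551.5 × g
N² = 46,551.5 / (22.5277 × 10⁻⁵) = 206,641,157
N ≈ √206,641,157 ≈ 14,375.0

14400 RPM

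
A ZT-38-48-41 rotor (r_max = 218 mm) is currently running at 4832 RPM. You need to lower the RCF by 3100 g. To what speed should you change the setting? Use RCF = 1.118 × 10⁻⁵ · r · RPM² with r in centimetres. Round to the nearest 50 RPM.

N₂ ≈ 3250 RPM

r = 218 mm = 21.8 cm
Current RCF = 1.118 × 10⁻⁵ × 21.8 × (4832)² = 1.118 × 10⁻⁵ × 21.8 × 23,348,224 ≈ 5,690.5 × g
Target RCF = 5,690.5 − 3,100 = 2,590.5 × g
N² = 2,590.5 / (24.3724 × 10⁻⁵) = 10,628,826
N ≈ √10,628,826 ≈ 3,260.2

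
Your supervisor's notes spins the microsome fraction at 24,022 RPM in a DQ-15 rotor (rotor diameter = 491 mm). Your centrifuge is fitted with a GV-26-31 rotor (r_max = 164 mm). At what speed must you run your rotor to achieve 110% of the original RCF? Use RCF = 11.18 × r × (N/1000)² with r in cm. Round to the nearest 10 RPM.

Original rotor: r = 491 mm / 2 = 245.5 mm = 24.55 cm
RCF_original = 11.18 × 24.55 × (24.022)² = 11.18 × 24.55 × 577.056484 ≈ 158,384.1 × g
Target RCF = 1.1 × 158,384.1 ≈ 174,222.5 × g
Your rotor: r = 164 mm = 16.4 cm
174,222.5 = 11.18 × 16.4 × (N/1000)²
(N/1000)² = 174,222.5 / 183.352 = 950.2078
N = 1000 × √950.2078 ≈ 30,825.4

30830 RPM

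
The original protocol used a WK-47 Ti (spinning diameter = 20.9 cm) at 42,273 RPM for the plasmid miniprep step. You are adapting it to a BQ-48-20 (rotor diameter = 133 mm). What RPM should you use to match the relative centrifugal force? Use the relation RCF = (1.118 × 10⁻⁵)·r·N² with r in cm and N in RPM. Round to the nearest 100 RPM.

Original rotor: r = 20.9 / 2 = 10.45 cm
RCF_original = 1.118 × 10⁻⁵ × 10.45 × (42273)² = 1.118 × 10⁻⁵ × 10.45 × 1,787,006,529 ≈ 208,777.8 × g
Your rotor: r = 133 mm / 2 = 66.5 mm = 6.65 cm
208,777.8 = 1.118 × 10⁻⁵ × 6.65 × N²
N² = 208,777.8 / (7.4347 × 10⁻⁵) = 2,808,153,658
N ≈ √2,808,153,658 ≈ 52,992.0

53000 RPM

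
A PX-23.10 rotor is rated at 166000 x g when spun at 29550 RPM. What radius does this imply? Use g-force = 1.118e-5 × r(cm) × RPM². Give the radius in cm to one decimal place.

166000 = 1.118 × 10⁻⁵ × r × (29550)²
r = 166000 / (1.118 × 10⁻⁵ × 873,202,500) = 166000 / 9762.404 ≈ 17.004 cm

≈ 17.0 cm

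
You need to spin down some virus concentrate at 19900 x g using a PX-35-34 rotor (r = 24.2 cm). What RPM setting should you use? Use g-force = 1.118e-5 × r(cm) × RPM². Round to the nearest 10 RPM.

8580 RPM

RCF = 1.118 × 10⁻⁵ × r × N²
19,900 = 1.118 × 10⁻⁵ × 24.2 × N²
N² = 19,900 / (27.0556 × 10⁻⁵) = 73,552,241
N ≈ √73,552,241 ≈ 8,576.3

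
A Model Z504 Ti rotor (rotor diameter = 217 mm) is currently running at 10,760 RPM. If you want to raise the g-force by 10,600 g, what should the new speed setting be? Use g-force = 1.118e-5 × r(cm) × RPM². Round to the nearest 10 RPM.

≈ 14250 RPM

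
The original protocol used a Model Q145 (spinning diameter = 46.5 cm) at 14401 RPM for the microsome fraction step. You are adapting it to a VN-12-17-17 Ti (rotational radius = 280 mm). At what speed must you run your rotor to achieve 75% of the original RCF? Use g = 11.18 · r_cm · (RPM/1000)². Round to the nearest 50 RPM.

Original rotor: r = 46.5 / 2 = 23.25 cm
RCF_original = 11.18 × 23.25 × (14.401)² = 11.18 × 23.25 × 207.388801 ≈ 53,907.6 × g
Target RCF = 0.75 × 53,907.6 ≈ 40,430.7 × g
Your rotor: r = 280 mm = 28.0 cm
40,430.7 = 11.18 × 28 × (N/1000)²
(N/1000)² = 40,430.7 / 313.04 = 129.1551
N = 1000 × √129.1551 ≈ 11,364.6

≈ 11350 RPM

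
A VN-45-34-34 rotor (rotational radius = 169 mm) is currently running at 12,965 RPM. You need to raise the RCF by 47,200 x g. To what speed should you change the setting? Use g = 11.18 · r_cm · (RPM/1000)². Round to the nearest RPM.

≈ 20443 RPM

r = 169 mm = 16.9 cm
Current RCF = 11.18 × 16.9 × (12.965)² = 11.18 × 16.9 × 168.091225 ≈ 31,759.5 × g
Target RCF = 31,759.5 + 47,200 = 78,959.5 × g
(N/1000)² = 78,959.5 / 188.942 = 417.9034
N = 1000 × √417.9034 ≈ 20,442.7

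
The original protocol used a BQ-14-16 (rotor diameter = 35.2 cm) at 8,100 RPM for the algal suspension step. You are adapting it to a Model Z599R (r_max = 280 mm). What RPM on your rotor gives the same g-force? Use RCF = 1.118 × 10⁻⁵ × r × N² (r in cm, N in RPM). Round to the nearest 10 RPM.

≈ 6420 RPM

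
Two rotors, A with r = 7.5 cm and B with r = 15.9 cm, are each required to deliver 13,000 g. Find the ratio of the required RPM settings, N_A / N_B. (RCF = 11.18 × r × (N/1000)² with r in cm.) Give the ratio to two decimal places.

1.46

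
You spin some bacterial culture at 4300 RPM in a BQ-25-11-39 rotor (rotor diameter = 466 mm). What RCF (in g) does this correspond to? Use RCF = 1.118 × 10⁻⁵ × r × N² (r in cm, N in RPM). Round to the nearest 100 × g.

≈ 4800 g

r = 466 mm / 2 = 233 mm = 23.3 cm
RCF = 1.118 × 10⁻⁵ × 23.3 × (4300)² = 1.118 × 10⁻⁵ × 23.3 × 18,490,000 ≈ 4,816.5 × g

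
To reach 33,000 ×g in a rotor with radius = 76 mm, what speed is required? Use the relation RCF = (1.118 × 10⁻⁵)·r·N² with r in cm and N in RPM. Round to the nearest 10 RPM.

N ≈ 19710 RPM

r = 76 mm = 7.6 cm
33,000 = 1.118 × 10⁻⁵ × 7.6 × N²
N² = 33,000 / (8.4968 × 10⁻⁵) = 388,381,508
N ≈ √388,381,508 ≈ 19,707.4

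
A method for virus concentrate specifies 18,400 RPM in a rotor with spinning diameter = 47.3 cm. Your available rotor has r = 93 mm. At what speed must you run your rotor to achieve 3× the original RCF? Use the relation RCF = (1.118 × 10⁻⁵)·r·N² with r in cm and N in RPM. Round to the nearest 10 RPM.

Original rotor: r = 47.3 / 2 = 23.65 cm
RCF_original = 1.118 × 10⁻⁵ × 23.65 × (18400)² = 1.118 × 10⁻⁵ × 23.65 × 338,560,000 ≈ 89,517.6 × g
Target RCF = 3 × 89,517.6 ≈ 268,552.8 × g
Your rotor: r = 93 mm = 9.3 cm
268,552.8 = 1.118 × 10⁻⁵ × 9.3 × N²
N² = 268,552.8 / (10.3974 × 10⁻⁵) = 2,582,884,183
N ≈ √2,582,884,183 ≈ 50,822.1

50820 RPM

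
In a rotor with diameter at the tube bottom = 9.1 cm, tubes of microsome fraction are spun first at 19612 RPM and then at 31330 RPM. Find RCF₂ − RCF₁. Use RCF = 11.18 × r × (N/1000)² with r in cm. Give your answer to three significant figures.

30400 ×g

r = 9.1 / 2 = 4.55 cm
RCF₁ = 11.18 × 4.55 × (19.612)² = 11.18 × 4.55 × 384.630544 ≈ 19,565.8 × g
RCF₂ = 11.18 × 4.55 × (31.33)² = 11.18 × 4.55 × 981.5689 ≈ 49,931.4 × g
Increase = 49,931.4 − 19,565.8 = 30,365.6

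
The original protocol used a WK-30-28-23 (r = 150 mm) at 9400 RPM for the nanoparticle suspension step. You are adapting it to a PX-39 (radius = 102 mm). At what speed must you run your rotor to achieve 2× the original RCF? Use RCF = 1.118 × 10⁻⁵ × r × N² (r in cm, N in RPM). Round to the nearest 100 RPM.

Original rotor: r = 150 mm = 15.0 cm
RCF = 1.118 × 10⁻⁵ × r × N²
RCF_original = 1.118 × 10⁻⁵ × 15 × (9400)² = 1.118 × 10⁻⁵ × 15 × 88,360,000 ≈ 14,818 × g
Target RCF = 2 × 14,818 ≈ 29,636 × g
Your rotor: r = 102 mm = 10.2 cm
29,636 = 1.118 × 10⁻⁵ × 10.2 × N²
N² = 29,636 / (11.4036 × 10⁻⁵) = 259,882,844
N ≈ √259,882,844 ≈ 16,120.9

16100 RPM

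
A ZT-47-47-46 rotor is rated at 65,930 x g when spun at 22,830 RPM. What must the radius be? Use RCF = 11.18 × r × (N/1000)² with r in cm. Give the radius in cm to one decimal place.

65930 = 11.18 × r × (22.83)²
r = 65930 / (11.18 × 521.2089) = 65930 / 5827.116 ≈ 11.314 cm

r ≈ 11.3 cm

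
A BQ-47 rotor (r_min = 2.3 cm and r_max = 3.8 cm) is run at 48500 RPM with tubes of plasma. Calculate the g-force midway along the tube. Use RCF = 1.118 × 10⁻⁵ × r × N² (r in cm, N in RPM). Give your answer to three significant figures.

80200 x g

r_avg = (2.3 + 3.8) / 2 = 3.05 cm
RCF = 1.118 × 10⁻⁵ × 3.05 × (48500)² = 1.118 × 10⁻⁵ × 3.05 × 2,352,250,000 ≈ 80,209.4 × g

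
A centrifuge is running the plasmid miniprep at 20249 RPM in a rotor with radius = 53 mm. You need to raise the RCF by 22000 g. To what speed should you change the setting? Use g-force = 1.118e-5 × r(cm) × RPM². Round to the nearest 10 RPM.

r = 53 mm = 5.3 cm
Current RCF = 1.118 × 10⁻⁵ × 5.3 × (20249)² = 1.118 × 10⁻⁵ × 5.3 × 410,022,001 ≈ 24,295.4 × g
Target RCF = 24,295.4 + 22,000 = 46,295.4 × g
N² = 46,295.4 / (5.9254 × 10⁻⁵) = 781,304,216
N ≈ √781,304,216 ≈ 27,951.8

27950 RPM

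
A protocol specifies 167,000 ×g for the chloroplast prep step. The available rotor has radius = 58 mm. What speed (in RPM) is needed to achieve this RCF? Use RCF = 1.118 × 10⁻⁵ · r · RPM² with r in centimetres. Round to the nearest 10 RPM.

≈ 50750 RPM

r = 58 mm = 5.8 cm
RCF = 1.118 × 10⁻⁵ × r × N²
167,000 = 1.118 × 10⁻⁵ × 5.8 × N²
N² = 167,000 / (6.4844 × 10⁻⁵) = 2,575,411,757
N ≈ √2,575,411,757 ≈ 50,748.5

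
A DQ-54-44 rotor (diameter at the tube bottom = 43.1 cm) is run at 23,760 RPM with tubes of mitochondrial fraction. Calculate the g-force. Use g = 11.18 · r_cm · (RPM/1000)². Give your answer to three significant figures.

RCF ≈ 136000 ×g

r = 43.1 / 2 = 21.55 cm
RCF = 11.18 × 21.55 × (23.76)² = 11.18 × 21.55 × 564.5376 ≈ 136,013.5 × g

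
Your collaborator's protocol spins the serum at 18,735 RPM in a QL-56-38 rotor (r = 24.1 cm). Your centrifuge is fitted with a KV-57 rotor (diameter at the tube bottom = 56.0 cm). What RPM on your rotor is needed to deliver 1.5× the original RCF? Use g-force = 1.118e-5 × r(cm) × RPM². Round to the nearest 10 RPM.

RCF_original = 1.118 × 10⁻⁵ × 24.1 × (18735)² = 1.118 × 10⁻⁵ × 24.1 × 351,000,225 ≈ 94,572.8 × g
Target RCF = 1.5 × 94,572.8 ≈ 141,859.2 × g
Your rotor: r = 56.0 / 2 = 28 cm
141,859.2 = 1.118 × 10⁻⁵ × 28 × N²
N² = 141,859.2 / (31.304 × 10⁻⁵) = 453,166,369
N ≈ √453,166,369 ≈ 21,287.7

21290 RPM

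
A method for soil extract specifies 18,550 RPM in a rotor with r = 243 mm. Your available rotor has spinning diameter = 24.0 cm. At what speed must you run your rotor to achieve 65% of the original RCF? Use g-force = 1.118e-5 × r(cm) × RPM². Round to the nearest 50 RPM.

21300 RPM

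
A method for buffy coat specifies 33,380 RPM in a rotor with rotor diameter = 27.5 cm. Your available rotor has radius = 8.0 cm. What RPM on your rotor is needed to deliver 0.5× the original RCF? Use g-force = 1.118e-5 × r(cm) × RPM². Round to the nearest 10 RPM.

≈ 30940 RPM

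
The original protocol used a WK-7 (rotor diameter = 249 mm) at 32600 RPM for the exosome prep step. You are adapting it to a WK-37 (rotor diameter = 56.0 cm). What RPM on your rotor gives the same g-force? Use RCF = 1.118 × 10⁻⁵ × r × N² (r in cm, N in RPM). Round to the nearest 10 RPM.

Original rotor: r = 249 mm / 2 = 124.5 mm = 12.45 cm
RCF_original = 1.118 × 10⁻⁵ × 12.45 × (32600)² = 1.118 × 10⁻⁵ × 12.45 × 1,062,760,000 ≈ 147,926.6 × g
Your rotor: r = 56.0 / 2 = 28 cm
147,926.6 = 1.118 × 10⁻⁵ × 28 × N²
N² = 147,926.6 / (31.304 × 10⁻⁵) = 472,548,556
N ≈ √472,548,556 ≈ 21,738.2

21740 RPM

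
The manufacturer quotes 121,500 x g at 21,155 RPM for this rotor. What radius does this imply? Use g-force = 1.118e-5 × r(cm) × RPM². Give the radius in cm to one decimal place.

RCF = 1.118 × 10⁻⁵ × r × N²
121500 = 1.118 × 10⁻⁵ × r × (21155)²
r = 121500 / (1.118 × 10⁻⁵ × 447,534,025) = 121500 / 5003.43 ≈ 24.283 cm

24.3 cm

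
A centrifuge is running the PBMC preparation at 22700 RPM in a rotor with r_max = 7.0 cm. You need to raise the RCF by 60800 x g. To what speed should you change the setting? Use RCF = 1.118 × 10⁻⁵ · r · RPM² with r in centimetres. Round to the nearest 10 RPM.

Current RCF = 1.118 × 10⁻⁵ × 7 × (22700)² = 1.118 × 10⁻⁵ × 7 × 515,290,000 ≈ 40,326.6 × g
Target RCF = 40,326.6 + 60,800 = 101,126.6 × g
N² = 101,126.6 / (7.826 × 10⁻⁵) = 1,292,187,580
N ≈ √1,292,187,580 ≈ 35,947.0

≈ 35950 RPM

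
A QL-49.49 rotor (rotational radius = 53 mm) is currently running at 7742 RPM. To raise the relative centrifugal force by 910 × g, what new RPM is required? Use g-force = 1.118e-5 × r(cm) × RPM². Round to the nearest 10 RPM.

≈ 8680 RPM

r = 53 mm = 5.3 cm
Current RCF = 1.118 × 10⁻⁵ × 5.3 × (7742)² = 1.118 × 10⁻⁵ × 5.3 × 59,938,564 ≈ 3,551.6 × g
Target RCF = 3,551.6 + 910 = 4,461.6 × g
N² = 4,461.6 / (5.9254 × 10⁻⁵) = 75,296,183
N ≈ √75,296,183 ≈ 8,677.3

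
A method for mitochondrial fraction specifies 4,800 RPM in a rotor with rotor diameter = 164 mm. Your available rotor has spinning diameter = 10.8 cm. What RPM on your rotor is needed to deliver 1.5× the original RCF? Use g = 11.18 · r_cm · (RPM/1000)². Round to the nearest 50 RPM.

≈ 7250 RPM

Original rotor: r = 164 mm / 2 = 82 mm = 8.2 cm
RCF_original = 11.18 × 8.2 × (4.8)² = 11.18 × 8.2 × 23.04 ≈ 2,112.2 × g
Target RCF = 1.5 × 2,112.2 ≈ 3,168.3 × g
Your rotor: r = 10.8 / 2 = 5.4 cm
3,168.3 = 11.18 × 5.4 × (N/1000)²
(N/1000)² = 3,168.3 / 60.372 = 52.47963
N = 1000 × √52.47963 ≈ 7,244.3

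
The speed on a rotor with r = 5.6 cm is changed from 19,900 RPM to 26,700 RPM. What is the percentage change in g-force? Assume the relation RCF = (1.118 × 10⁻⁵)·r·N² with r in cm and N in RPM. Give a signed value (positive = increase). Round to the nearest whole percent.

+80%

RCF ∝ N², so the ratio is (26700/19900)² = (1.341709)² = 1.8002.
Change = 1.8002 − 1 = +0.8002 → +80.0%.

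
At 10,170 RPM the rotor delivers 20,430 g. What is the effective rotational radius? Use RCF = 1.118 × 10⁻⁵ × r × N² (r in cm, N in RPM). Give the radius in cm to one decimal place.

20430 = 1.118 × 10⁻⁵ × r × (10170)²
r = 20430 / (1.118 × 10⁻⁵ × 103,428,900) = 20430 / 1156.335 ≈ 17.668 cm

≈ 17.7 cm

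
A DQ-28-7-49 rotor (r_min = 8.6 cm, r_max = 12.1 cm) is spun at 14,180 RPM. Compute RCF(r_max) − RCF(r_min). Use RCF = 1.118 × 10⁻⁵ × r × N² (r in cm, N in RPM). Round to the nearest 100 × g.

ΔRCF = 1.118 × 10⁻⁵ × (r_max − r_min) × N² = 1.118 × 10⁻⁵ × 3.5 × 201,072,400 ≈ 7,868

7900 x g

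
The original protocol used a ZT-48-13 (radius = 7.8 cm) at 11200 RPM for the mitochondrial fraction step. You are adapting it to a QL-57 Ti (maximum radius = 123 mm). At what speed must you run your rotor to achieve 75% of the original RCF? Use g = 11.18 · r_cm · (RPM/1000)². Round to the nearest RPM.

7724 RPM

RCF = 11.18 × r × (N/1000)²
RCF_original = 11.18 × 7.8 × (11.2)² = 11.18 × 7.8 × 125.44 ≈ 10,938.9 × g
Target RCF = 0.75 × 10,938.9 ≈ 8,204.2 × g
Your rotor: r = 123 mm = 12.3 cm
8,204.2 = 11.18 × 12.3 × (N/1000)²
(N/1000)² = 8,204.2 / 137.514 = 59.66083
N = 1000 × √59.66083 ≈ 7,724.0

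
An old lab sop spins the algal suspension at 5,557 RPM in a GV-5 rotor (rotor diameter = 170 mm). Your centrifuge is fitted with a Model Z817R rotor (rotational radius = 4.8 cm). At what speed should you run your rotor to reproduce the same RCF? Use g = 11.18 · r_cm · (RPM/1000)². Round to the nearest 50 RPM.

Original rotor: r = 170 mm / 2 = 85 mm = 8.5 cm
RCF = 11.18 × r × (N/1000)²
RCF_original = 11.18 × 8.5 × (5.557)² = 11.18 × 8.5 × 30.880249 ≈ 2,934.6 × g
2,934.6 = 11.18 × 4.8 × (N/1000)²
(N/1000)² = 2,934.6 / 53.664 = 54.6847
N = 1000 × √54.6847 ≈ 7,394.9

7400 RPM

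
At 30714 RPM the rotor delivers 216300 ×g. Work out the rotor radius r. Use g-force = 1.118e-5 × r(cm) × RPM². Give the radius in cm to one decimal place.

r ≈ 20.5 cm

216300 = 1.118 × 10⁻⁵ × r × (30714)²
r = 216300 / (1.118 × 10⁻⁵ × 943,349,796) = 216300 / 10546.65 ≈ 20.509 cm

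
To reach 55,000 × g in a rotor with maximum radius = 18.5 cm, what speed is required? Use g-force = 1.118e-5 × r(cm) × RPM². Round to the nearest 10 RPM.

55,000 = 1.118 × 10⁻⁵ × 18.5 × N²
N² = 55,000 / (20.683 × 10⁻⁵) = 265,918,871
N ≈ √265,918,871 ≈ 16,307.0

≈ 16310 RPM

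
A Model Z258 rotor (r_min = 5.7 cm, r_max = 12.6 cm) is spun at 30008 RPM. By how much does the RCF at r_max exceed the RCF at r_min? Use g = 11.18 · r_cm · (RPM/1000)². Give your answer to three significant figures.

ΔRCF = 11.18 × (r_max − r_min) × (N/1000)² = 11.18 × 6.9 × 900.480064 ≈ 69,464.8

69500 g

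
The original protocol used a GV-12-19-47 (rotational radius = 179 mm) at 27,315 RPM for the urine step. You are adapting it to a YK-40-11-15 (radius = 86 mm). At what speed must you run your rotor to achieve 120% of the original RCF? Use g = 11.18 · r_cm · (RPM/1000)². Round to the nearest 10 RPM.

≈ 43170 RPM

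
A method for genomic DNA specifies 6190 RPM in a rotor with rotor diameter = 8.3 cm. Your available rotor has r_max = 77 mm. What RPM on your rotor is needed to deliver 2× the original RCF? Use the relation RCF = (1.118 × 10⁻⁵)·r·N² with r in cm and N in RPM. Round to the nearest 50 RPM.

Original rotor: r = 8.3 / 2 = 4.15 cm
RCF_original = 1.118 × 10⁻⁵ × 4.15 × (6190)² = 1.118 × 10⁻⁵ × 4.15 × 38,316,100 ≈ 1,777.8 × g
Target RCF = 2 × 1,777.8 ≈ 3,555.6 × g
Your rotor: r = 77 mm = 7.7 cm
3,555.6 = 1.118 × 10⁻⁵ × 7.7 × N²
N² = 3,555.6 / (8.6086 × 10⁻⁵) = 41,302,883
N ≈ √41,302,883 ≈ 6,426.7

≈ 6450 RPM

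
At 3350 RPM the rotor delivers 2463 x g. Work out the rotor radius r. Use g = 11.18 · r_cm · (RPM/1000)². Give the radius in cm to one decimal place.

2463 = 11.18 × r × (3.35)²
r = 2463 / (11.18 × 11.2225) = 2463 / 125.4676 ≈ 19.631 cm

≈ 19.6 cm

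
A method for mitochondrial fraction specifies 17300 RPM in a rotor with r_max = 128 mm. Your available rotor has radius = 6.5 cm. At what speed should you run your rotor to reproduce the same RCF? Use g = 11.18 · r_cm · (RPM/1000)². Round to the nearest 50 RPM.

Original rotor: r = 128 mm = 12.8 cm
RCF_original = 11.18 × 12.8 × (17.3)² = 11.18 × 12.8 × 299.29 ≈ 42,829.6 × g
42,829.6 = 11.18 × 6.5 × (N/1000)²
(N/1000)² = 42,829.6 / 72.67 = 589.3711
N = 1000 × √589.3711 ≈ 24,277.0

≈ 24300 RPM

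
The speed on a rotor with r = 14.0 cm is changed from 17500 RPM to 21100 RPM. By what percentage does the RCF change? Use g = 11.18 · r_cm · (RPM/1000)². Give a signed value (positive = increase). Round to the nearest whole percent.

RCF ∝ N², so the ratio is (21100/17500)² = (1.205714)² = 1.4537.
Change = 1.4537 − 1 = +0.4537 → +45.4%.

+45%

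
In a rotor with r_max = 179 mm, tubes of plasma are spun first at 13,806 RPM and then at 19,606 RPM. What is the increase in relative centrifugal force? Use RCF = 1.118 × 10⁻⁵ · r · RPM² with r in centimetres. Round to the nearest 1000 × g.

39000 x g

r = 179 mm = 17.9 cm
RCF₁ = 1.118 × 10⁻⁵ × 17.9 × (13806)² = 1.118 × 10⁻⁵ × 17.9 × 190,605,636 ≈ 38,144.4 × g
RCF₂ = 1.118 × 10⁻⁵ × 17.9 × (19606)² = 1.118 × 10⁻⁵ × 17.9 × 384,395,236 ≈ 76,925.9 × g
Increase = 76,925.9 − 38,144.4 = 38,781.5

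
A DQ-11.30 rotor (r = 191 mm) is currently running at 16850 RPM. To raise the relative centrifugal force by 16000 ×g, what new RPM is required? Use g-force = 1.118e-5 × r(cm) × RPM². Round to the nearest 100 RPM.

≈ 18900 RPM

r = 191 mm = 19.1 cm
Current RCF = 1.118 × 10⁻⁵ × 19.1 × (16850)² = 1.118 × 10⁻⁵ × 19.1 × 283,922,500 ≈ 60,628.2 × g
Target RCF = 60,628.2 + 16,000 = 76,628.2 × g
N² = 76,628.2 / (21.3538 × 10⁻⁵) = 358,850,415
N ≈ √358,850,415 ≈ 18,943.3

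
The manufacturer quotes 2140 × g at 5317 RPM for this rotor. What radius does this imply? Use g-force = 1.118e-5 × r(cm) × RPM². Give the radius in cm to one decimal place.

6.8 cm

2140 = 1.118 × 10⁻⁵ × r × (5317)²
r = 2140 / (1.118 × 10⁻⁵ × 28,270,489) = 2140 / 316.0641 ≈ 6.771 cm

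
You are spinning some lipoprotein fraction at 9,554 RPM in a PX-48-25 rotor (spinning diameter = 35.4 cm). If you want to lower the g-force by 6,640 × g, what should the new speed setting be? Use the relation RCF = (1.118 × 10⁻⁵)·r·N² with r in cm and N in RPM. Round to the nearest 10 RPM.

N₂ ≈ 7600 RPM

r = 35.4 / 2 = 17.7 cm
Current RCF = 1.118 × 10⁻⁵ × 17.7 × (9554)² = 1.118 × 10⁻⁵ × 17.7 × 91,278,916 ≈ 18,062.8 × g
Target RCF = 18,062.8 − 6,640 = 11,422.8 × g
N² = 11,422.8 / (19.7886 × 10⁻⁵) = 57,724,144
N ≈ √57,724,144 ≈ 7,597.6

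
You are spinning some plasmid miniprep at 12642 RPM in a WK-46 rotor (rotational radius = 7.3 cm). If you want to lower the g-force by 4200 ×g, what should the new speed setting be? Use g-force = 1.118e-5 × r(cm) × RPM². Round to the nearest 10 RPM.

Current RCF = 1.118 × 10⁻⁵ × 7.3 × (12642)² = 1.118 × 10⁻⁵ × 7.3 × 159,820,164 ≈ 13,043.6 × g
Target RCF = 13,043.6 − 4,200 = 8,843.6 × g
N² = 8,843.6 / (8.1614 × 10⁻⁵) = 108,358,860
N ≈ √108,358,860 ≈ 10,409.6

10410 RPM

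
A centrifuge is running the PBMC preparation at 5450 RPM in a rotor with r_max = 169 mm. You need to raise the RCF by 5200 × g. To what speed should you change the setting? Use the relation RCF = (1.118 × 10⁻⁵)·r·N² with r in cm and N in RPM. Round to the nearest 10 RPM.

r = 169 mm = 16.9 cm
Current RCF = 1.118 × 10⁻⁵ × 16.9 × (5450)² = 1.118 × 10⁻⁵ × 16.9 × 29,702,500 ≈ 5,612 × g
Target RCF = 5,612 + 5,200 = 10,812 × g
N² = 10,812 / (18.8942 × 10⁻⁵) = 57,223,910
N ≈ √57,223,910 ≈ 7,564.6

≈ 7560 RPM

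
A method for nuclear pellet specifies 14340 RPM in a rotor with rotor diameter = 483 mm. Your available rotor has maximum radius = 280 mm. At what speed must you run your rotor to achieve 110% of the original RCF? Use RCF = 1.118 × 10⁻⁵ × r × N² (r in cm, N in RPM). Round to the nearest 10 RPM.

Original rotor: r = 483 mm / 2 = 241.5 mm = 24.15 cm
RCF = 1.118 × 10⁻⁵ × r × N²
RCF_original = 1.118 × 10⁻⁵ × 24.15 × (14340)² = 1.118 × 10⁻⁵ × 24.15 × 205,635,600 ≈ 55,521 × g
Target RCF = 1.1 × 55,521 ≈ 61,073.1 × g
Your rotor: r = 280 mm = 28.0 cm
61,073.1 = 1.118 × 10⁻⁵ × 28 × N²
N² = 61,073.1 / (31.304 × 10⁻⁵) = 195,096,793
N ≈ √195,096,793 ≈ 13,967.7

≈ 13970 RPM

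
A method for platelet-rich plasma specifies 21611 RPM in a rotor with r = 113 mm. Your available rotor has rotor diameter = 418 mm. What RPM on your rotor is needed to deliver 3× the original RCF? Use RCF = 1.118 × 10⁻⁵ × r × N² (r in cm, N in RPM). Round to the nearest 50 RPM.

27500 RPM

Original rotor: r = 113 mm = 11.3 cm
RCF = 1.118 × 10⁻⁵ × r × N²
RCF_original = 1.118 × 10⁻⁵ × 11.3 × (21611)² = 1.118 × 10⁻⁵ × 11.3 × 467,035,321 ≈ 59,002.4 × g
Target RCF = 3 × 59,002.4 ≈ 177,007.2 × g
Your rotor: r = 418 mm / 2 = 209 mm = 20.9 cm
177,007.2 = 1.118 × 10⁻⁵ × 20.9 × N²
N² = 177,007.2 / (23.3662 × 10⁻⁵) = 757,535,243
N ≈ √757,535,243 ≈ 27,523.4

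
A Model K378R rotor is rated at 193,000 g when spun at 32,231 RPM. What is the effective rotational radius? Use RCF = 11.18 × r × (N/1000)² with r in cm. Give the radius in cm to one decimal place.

≈ 16.6 cm

RCF = 11.18 × r × (N/1000)²
193000 = 11.18 × r × (32.231)²
r = 193000 / (11.18 × 1038.837361) = 193000 / 11614.2 ≈ 16.618 cm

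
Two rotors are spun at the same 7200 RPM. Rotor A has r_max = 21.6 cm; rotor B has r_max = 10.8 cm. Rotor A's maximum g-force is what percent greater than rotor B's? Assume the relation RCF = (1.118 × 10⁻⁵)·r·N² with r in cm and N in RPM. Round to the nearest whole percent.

100%

At equal RPM, RCF scales linearly with r: ratio = 21.6 / 10.8 = 2.0000.
So rotor A delivers 100.0% more g-force.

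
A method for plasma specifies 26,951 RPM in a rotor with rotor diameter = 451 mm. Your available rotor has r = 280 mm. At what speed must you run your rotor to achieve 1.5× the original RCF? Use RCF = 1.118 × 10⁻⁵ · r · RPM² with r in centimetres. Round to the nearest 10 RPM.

Original rotor: r = 451 mm / 2 = 225.5 mm = 22.55 cm
RCF_original = 1.118 × 10⁻⁵ × 22.55 × (26951)² = 1.118 × 10⁻⁵ × 22.55 × 726,356,401 ≈ 183,121 × g
Target RCF = 1.5 × 183,121 ≈ 274,681.5 × g
Your rotor: r = 280 mm = 28.0 cm
274,681.5 = 1.118 × 10⁻⁵ × 28 × N²
N² = 274,681.5 / (31.304 × 10⁻⁵) = 877,464,541
N ≈ √877,464,541 ≈ 29,622.0

29620 RPM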